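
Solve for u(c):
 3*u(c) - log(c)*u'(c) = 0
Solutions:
 u(c) = C1*exp(3*li(c))


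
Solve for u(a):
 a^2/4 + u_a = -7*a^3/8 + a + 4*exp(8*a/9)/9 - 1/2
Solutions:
 u(a) = C1 - 7*a^4/32 - a^3/12 + a^2/2 - a/2 + exp(8*a/9)/2


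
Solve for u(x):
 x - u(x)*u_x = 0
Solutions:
 u(x) = -sqrt(C1 + x^2)
 u(x) = sqrt(C1 + x^2)


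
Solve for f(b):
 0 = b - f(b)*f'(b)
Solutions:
 f(b) = -sqrt(C1 + b^2)
 f(b) = sqrt(C1 + b^2)


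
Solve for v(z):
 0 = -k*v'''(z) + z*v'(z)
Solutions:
 v(z) = C1 + Integral(C2*airyai(z*(1/k)^(1/3)) + C3*airybi(z*(1/k)^(1/3)), z)


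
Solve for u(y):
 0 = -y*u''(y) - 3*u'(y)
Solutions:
 u(y) = C1 + C2/y^2


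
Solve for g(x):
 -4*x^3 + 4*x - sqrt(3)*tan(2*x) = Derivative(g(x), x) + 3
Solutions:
 g(x) = C1 - x^4 + 2*x^2 - 3*x + sqrt(3)*log(cos(2*x))/2


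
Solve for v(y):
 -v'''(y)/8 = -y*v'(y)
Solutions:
 v(y) = C1 + Integral(C2*airyai(2*y) + C3*airybi(2*y), y)


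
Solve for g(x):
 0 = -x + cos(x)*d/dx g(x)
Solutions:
 g(x) = C1 + Integral(x/cos(x), x)


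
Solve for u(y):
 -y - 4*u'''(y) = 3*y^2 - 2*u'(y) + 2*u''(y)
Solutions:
 u(y) = C1 + C2*exp(-y) + C3*exp(y/2) + y^3/2 + 7*y^2/4 + 19*y/2


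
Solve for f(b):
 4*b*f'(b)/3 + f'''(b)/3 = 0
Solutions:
 f(b) = C1 + Integral(C2*airyai(-2^(2/3)*b) + C3*airybi(-2^(2/3)*b), b)


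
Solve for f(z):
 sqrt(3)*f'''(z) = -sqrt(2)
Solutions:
 f(z) = C1 + C2*z + C3*z^2 - sqrt(6)*z^3/18


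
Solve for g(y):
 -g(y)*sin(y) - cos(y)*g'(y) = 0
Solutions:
 g(y) = C1*cos(y)


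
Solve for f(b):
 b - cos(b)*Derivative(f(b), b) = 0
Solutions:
 f(b) = C1 + Integral(b/cos(b), b)


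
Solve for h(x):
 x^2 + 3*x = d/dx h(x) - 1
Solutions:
 h(x) = C1 + x^3/3 + 3*x^2/2 + x


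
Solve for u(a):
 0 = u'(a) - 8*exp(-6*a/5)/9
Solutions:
 u(a) = C1 - 20*exp(-6*a/5)/27


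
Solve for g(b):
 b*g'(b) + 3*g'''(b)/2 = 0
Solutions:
 g(b) = C1 + Integral(C2*airyai(-2^(1/3)*3^(2/3)*b/3) + C3*airybi(-2^(1/3)*3^(2/3)*b/3), b)


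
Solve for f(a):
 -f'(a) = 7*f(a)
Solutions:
 f(a) = C1*exp(-7*a)


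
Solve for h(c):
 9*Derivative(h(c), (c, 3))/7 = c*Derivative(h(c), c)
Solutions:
 h(c) = C1 + Integral(C2*airyai(21^(1/3)*c/3) + C3*airybi(21^(1/3)*c/3), c)


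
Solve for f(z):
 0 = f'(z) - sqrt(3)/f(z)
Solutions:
 f(z) = -sqrt(C1 + 2*sqrt(3)*z)
 f(z) = sqrt(C1 + 2*sqrt(3)*z)


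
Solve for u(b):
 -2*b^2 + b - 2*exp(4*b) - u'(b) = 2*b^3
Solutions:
 u(b) = C1 - b^4/2 - 2*b^3/3 + b^2/2 - exp(4*b)/2


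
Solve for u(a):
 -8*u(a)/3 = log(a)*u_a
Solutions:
 u(a) = C1*exp(-8*li(a)/3)


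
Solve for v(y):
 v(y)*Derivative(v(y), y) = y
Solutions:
 v(y) = -sqrt(C1 + y^2)
 v(y) = sqrt(C1 + y^2)


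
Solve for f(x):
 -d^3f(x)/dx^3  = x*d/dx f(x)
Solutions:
 f(x) = C1 + Integral(C2*airyai(-x) + C3*airybi(-x), x)


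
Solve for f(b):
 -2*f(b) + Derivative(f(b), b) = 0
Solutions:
 f(b) = C1*exp(2*b)


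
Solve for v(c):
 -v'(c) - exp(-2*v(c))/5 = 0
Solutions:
 v(c) = log(-sqrt(C1 - 10*c)) - log(5)
 v(c) = log(C1 - 10*c)/2 - log(5)


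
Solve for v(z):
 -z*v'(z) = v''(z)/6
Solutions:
 v(z) = C1 + C2*erf(sqrt(3)*z)


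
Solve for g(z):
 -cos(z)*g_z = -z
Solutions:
 g(z) = C1 + Integral(z/cos(z), z)


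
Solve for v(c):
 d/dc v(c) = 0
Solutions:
 v(c) = C1


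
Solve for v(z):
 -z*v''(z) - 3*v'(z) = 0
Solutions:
 v(z) = C1 + C2/z^2


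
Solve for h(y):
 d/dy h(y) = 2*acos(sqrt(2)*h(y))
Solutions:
 Integral(1/acos(sqrt(2)*_y), (_y, h(y))) = C1 + 2*y


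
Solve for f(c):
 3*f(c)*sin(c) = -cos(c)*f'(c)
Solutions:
 f(c) = C1*cos(c)^3


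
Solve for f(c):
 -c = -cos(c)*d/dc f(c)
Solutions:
 f(c) = C1 + Integral(c/cos(c), c)


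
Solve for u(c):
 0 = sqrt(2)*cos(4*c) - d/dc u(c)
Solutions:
 u(c) = C1 + sqrt(2)*sin(4*c)/4


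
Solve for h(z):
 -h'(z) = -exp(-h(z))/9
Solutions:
 h(z) = log(C1 + z/9)


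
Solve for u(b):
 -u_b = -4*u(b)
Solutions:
 u(b) = C1*exp(4*b)


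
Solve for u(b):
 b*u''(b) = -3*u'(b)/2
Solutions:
 u(b) = C1 + C2/sqrt(b)


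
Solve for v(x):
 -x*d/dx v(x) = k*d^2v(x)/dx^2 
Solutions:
 v(x) = C1 + C2*sqrt(k)*erf(sqrt(2)*x*sqrt(1/k)/2)


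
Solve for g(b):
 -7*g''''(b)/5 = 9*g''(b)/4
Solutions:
 g(b) = C1 + C2*b + C3*sin(3*sqrt(35)*b/14) + C4*cos(3*sqrt(35)*b/14)


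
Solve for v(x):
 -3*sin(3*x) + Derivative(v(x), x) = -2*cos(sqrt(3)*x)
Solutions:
 v(x) = C1 - 2*sqrt(3)*sin(sqrt(3)*x)/3 - cos(3*x)


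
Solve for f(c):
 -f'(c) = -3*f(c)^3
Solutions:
 f(c) = -sqrt(2)*sqrt(-1/(C1 + 3*c))/2
 f(c) = sqrt(2)*sqrt(-1/(C1 + 3*c))/2


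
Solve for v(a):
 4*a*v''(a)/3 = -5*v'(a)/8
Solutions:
 v(a) = C1 + C2*a^(17/32)


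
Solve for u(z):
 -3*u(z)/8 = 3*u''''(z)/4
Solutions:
 u(z) = (C1*sin(2^(1/4)*z/2) + C2*cos(2^(1/4)*z/2))*exp(-2^(1/4)*z/2) + (C3*sin(2^(1/4)*z/2) + C4*cos(2^(1/4)*z/2))*exp(2^(1/4)*z/2)


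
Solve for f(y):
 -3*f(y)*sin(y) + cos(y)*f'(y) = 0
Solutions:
 f(y) = C1/cos(y)^3


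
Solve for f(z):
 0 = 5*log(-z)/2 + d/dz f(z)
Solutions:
 f(z) = C1 - 5*z*log(-z)/2 + 5*z/2


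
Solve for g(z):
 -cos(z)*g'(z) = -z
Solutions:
 g(z) = C1 + Integral(z/cos(z), z)


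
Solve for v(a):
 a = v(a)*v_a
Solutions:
 v(a) = -sqrt(C1 + a^2)
 v(a) = sqrt(C1 + a^2)


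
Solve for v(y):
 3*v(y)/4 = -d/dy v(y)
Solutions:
 v(y) = C1*exp(-3*y/4)


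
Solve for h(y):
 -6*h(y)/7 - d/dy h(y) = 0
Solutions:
 h(y) = C1*exp(-6*y/7)


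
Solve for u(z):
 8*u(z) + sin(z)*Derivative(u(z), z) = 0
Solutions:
 u(z) = C1*(cos(z)^4 + 4*cos(z)^3 + 6*cos(z)^2 + 4*cos(z) + 1)/(cos(z)^4 - 4*cos(z)^3 + 6*cos(z)^2 - 4*cos(z) + 1)


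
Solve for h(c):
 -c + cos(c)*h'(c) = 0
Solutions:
 h(c) = C1 + Integral(c/cos(c), c)


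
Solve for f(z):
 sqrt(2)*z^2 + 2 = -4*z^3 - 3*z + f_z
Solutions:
 f(z) = C1 + z^4 + sqrt(2)*z^3/3 + 3*z^2/2 + 2*z


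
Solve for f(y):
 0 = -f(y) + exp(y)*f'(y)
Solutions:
 f(y) = C1*exp(-exp(-y))


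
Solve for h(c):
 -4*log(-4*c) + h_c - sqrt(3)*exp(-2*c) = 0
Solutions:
 h(c) = C1 + 4*c*log(-c) + 4*c*(-1 + 2*log(2)) - sqrt(3)*exp(-2*c)/2


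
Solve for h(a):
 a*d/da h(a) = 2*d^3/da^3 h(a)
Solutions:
 h(a) = C1 + Integral(C2*airyai(2^(2/3)*a/2) + C3*airybi(2^(2/3)*a/2), a)


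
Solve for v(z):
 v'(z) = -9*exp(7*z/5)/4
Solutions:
 v(z) = C1 - 45*exp(7*z/5)/28


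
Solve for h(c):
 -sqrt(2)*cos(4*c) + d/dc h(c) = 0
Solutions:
 h(c) = C1 + sqrt(2)*sin(4*c)/4


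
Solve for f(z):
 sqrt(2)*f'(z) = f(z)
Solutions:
 f(z) = C1*exp(sqrt(2)*z/2)


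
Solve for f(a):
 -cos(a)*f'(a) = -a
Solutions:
 f(a) = C1 + Integral(a/cos(a), a)


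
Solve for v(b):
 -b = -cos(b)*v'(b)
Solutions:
 v(b) = C1 + Integral(b/cos(b), b)


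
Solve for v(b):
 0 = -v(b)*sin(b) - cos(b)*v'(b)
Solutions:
 v(b) = C1*cos(b)


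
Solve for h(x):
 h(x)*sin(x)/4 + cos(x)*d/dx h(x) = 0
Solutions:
 h(x) = C1*cos(x)^(1/4)


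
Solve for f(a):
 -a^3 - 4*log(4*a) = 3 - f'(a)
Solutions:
 f(a) = C1 + a^4/4 + 4*a*log(a) - a + a*log(256)


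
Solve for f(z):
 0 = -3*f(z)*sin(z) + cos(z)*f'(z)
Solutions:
 f(z) = C1/cos(z)^3


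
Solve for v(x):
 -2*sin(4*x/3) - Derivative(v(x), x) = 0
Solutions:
 v(x) = C1 + 3*cos(4*x/3)/2


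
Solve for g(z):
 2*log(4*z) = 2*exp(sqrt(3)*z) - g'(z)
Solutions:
 g(z) = C1 - 2*z*log(z) + 2*z*(1 - 2*log(2)) + 2*sqrt(3)*exp(sqrt(3)*z)/3


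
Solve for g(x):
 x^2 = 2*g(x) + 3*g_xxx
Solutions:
 g(x) = C3*exp(-2^(1/3)*3^(2/3)*x/3) + x^2/2 + (C1*sin(2^(1/3)*3^(1/6)*x/2) + C2*cos(2^(1/3)*3^(1/6)*x/2))*exp(2^(1/3)*3^(2/3)*x/6)


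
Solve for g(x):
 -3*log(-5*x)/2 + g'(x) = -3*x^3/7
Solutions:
 g(x) = C1 - 3*x^4/28 + 3*x*log(-x)/2 + 3*x*(-1 + log(5))/2


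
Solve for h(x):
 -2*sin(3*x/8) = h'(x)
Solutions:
 h(x) = C1 + 16*cos(3*x/8)/3


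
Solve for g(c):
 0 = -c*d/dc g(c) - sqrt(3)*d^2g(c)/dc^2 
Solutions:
 g(c) = C1 + C2*erf(sqrt(2)*3^(3/4)*c/6)


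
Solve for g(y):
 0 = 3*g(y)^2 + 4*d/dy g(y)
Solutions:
 g(y) = 4/(C1 + 3*y)


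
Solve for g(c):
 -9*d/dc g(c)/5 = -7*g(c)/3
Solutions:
 g(c) = C1*exp(35*c/27)


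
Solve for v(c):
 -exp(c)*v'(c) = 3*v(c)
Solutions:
 v(c) = C1*exp(3*exp(-c))


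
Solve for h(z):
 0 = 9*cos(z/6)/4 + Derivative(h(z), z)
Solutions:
 h(z) = C1 - 27*sin(z/6)/2


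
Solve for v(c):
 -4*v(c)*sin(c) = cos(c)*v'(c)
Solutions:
 v(c) = C1*cos(c)^4


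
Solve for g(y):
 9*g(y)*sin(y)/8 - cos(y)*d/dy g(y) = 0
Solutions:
 g(y) = C1/cos(y)^(9/8)


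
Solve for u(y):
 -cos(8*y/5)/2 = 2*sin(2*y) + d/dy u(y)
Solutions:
 u(y) = C1 - 5*sin(8*y/5)/16 + cos(2*y)


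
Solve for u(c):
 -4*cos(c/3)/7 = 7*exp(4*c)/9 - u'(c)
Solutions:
 u(c) = C1 + 7*exp(4*c)/36 + 12*sin(c/3)/7


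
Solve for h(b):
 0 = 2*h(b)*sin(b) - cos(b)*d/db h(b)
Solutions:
 h(b) = C1/cos(b)^2


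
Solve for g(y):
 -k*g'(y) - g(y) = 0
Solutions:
 g(y) = C1*exp(-y/k)


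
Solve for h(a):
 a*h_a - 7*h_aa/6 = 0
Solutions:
 h(a) = C1 + C2*erfi(sqrt(21)*a/7)


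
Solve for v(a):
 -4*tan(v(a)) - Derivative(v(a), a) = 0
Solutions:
 v(a) = pi - asin(C1*exp(-4*a))
 v(a) = asin(C1*exp(-4*a))


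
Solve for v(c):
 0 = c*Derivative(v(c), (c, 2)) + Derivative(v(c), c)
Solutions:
 v(c) = C1 + C2*log(c)


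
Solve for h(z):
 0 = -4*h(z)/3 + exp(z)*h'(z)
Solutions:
 h(z) = C1*exp(-4*exp(-z)/3)


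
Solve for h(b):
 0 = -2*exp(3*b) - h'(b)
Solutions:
 h(b) = C1 - 2*exp(3*b)/3


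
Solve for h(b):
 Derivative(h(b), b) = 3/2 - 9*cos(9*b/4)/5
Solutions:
 h(b) = C1 + 3*b/2 - 4*sin(9*b/4)/5


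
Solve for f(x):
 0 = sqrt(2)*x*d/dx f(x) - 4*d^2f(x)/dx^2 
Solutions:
 f(x) = C1 + C2*erfi(2^(3/4)*x/4)


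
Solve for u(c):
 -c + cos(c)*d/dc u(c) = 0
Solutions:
 u(c) = C1 + Integral(c/cos(c), c)


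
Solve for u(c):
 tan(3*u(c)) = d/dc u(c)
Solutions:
 u(c) = -asin(C1*exp(3*c))/3 + pi/3
 u(c) = asin(C1*exp(3*c))/3


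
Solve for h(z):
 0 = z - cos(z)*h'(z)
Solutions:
 h(z) = C1 + Integral(z/cos(z), z)


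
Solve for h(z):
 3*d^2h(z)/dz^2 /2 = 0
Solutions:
 h(z) = C1 + C2*z


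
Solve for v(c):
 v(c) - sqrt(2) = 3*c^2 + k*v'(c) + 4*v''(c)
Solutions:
 v(c) = C1*exp(c*(-k + sqrt(k^2 + 16))/8) + C2*exp(-c*(k + sqrt(k^2 + 16))/8) + 3*c^2 + 6*c*k + 6*k^2 + sqrt(2) + 24


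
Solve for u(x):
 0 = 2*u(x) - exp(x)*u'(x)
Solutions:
 u(x) = C1*exp(-2*exp(-x))


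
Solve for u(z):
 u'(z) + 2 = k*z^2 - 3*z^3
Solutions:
 u(z) = C1 + k*z^3/3 - 3*z^4/4 - 2*z


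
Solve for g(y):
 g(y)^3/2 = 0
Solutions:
 g(y) = 0


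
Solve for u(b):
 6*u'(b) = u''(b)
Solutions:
 u(b) = C1 + C2*exp(6*b)


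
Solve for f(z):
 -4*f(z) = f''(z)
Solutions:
 f(z) = C1*sin(2*z) + C2*cos(2*z)


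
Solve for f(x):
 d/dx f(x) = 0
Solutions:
 f(x) = C1


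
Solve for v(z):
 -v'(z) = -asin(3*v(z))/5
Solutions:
 Integral(1/asin(3*_y), (_y, v(z))) = C1 + z/5


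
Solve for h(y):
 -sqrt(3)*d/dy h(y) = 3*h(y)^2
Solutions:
 h(y) = 1/(C1 + sqrt(3)*y)


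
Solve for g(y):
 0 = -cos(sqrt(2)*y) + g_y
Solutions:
 g(y) = C1 + sqrt(2)*sin(sqrt(2)*y)/2


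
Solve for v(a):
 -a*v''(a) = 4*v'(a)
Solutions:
 v(a) = C1 + C2/a^3


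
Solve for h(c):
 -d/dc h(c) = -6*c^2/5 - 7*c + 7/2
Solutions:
 h(c) = C1 + 2*c^3/5 + 7*c^2/2 - 7*c/2


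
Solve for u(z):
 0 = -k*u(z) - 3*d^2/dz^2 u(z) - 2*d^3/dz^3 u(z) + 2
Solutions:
 u(z) = C1*exp(-z*((2*k + sqrt((2*k + 1)^2 - 1) + 1)^(1/3) + 1 + (2*k + sqrt((2*k + 1)^2 - 1) + 1)^(-1/3))/2) + C2*exp(z*((2*k + sqrt((2*k + 1)^2 - 1) + 1)^(1/3)/4 - sqrt(3)*I*(2*k + sqrt((2*k + 1)^2 - 1) + 1)^(1/3)/4 - 1/2 - 1/((-1 + sqrt(3)*I)*(2*k + sqrt((2*k + 1)^2 - 1) + 1)^(1/3)))) + C3*exp(z*((2*k + sqrt((2*k + 1)^2 - 1) + 1)^(1/3)/4 + sqrt(3)*I*(2*k + sqrt((2*k + 1)^2 - 1) + 1)^(1/3)/4 - 1/2 + 1/((1 + sqrt(3)*I)*(2*k + sqrt((2*k + 1)^2 - 1) + 1)^(1/3)))) + 2/k


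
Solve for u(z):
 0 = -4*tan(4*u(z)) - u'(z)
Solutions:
 u(z) = -asin(C1*exp(-16*z))/4 + pi/4
 u(z) = asin(C1*exp(-16*z))/4


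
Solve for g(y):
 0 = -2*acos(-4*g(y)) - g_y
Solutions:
 Integral(1/acos(-4*_y), (_y, g(y))) = C1 - 2*y


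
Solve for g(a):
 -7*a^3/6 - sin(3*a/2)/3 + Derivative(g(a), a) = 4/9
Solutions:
 g(a) = C1 + 7*a^4/24 + 4*a/9 - 2*cos(3*a/2)/9


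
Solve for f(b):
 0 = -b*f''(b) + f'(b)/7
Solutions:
 f(b) = C1 + C2*b^(8/7)


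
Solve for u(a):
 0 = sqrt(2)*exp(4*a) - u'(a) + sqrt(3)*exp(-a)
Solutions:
 u(a) = C1 + sqrt(2)*exp(4*a)/4 - sqrt(3)*exp(-a)


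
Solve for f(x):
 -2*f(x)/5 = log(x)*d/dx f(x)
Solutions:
 f(x) = C1*exp(-2*li(x)/5)


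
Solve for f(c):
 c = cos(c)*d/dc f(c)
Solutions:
 f(c) = C1 + Integral(c/cos(c), c)


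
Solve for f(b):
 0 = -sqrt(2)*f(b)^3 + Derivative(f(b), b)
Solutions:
 f(b) = -sqrt(2)*sqrt(-1/(C1 + sqrt(2)*b))/2
 f(b) = sqrt(2)*sqrt(-1/(C1 + sqrt(2)*b))/2


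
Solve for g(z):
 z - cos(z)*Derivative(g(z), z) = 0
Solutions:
 g(z) = C1 + Integral(z/cos(z), z)


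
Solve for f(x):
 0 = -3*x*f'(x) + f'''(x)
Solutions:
 f(x) = C1 + Integral(C2*airyai(3^(1/3)*x) + C3*airybi(3^(1/3)*x), x)


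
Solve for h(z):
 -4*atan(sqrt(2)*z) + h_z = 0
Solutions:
 h(z) = C1 + 4*z*atan(sqrt(2)*z) - sqrt(2)*log(2*z^2 + 1)


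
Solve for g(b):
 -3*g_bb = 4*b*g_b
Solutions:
 g(b) = C1 + C2*erf(sqrt(6)*b/3)


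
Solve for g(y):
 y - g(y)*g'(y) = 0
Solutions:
 g(y) = -sqrt(C1 + y^2)
 g(y) = sqrt(C1 + y^2)


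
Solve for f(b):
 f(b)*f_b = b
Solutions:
 f(b) = -sqrt(C1 + b^2)
 f(b) = sqrt(C1 + b^2)


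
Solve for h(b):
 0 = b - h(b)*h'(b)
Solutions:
 h(b) = -sqrt(C1 + b^2)
 h(b) = sqrt(C1 + b^2)


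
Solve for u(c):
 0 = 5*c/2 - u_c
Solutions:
 u(c) = C1 + 5*c^2/4


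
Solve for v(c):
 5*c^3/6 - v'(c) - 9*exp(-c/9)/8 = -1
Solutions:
 v(c) = C1 + 5*c^4/24 + c + 81*exp(-c/9)/8


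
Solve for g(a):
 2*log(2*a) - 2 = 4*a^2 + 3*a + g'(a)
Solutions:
 g(a) = C1 - 4*a^3/3 - 3*a^2/2 + 2*a*log(a) - 4*a + 2*a*log(2)


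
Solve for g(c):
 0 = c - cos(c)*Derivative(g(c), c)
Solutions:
 g(c) = C1 + Integral(c/cos(c), c)


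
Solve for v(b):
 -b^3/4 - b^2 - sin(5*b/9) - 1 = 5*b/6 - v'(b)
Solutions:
 v(b) = C1 + b^4/16 + b^3/3 + 5*b^2/12 + b - 9*cos(5*b/9)/5


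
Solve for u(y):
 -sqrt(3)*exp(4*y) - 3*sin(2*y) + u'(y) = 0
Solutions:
 u(y) = C1 + sqrt(3)*exp(4*y)/4 - 3*cos(2*y)/2


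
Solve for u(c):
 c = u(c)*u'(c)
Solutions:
 u(c) = -sqrt(C1 + c^2)
 u(c) = sqrt(C1 + c^2)


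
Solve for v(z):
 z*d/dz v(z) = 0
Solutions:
 v(z) = C1


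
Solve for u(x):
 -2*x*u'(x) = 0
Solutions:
 u(x) = C1


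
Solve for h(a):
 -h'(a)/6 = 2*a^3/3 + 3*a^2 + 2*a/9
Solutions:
 h(a) = C1 - a^4 - 6*a^3 - 2*a^2/3


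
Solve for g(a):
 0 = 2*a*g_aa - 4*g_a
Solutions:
 g(a) = C1 + C2*a^3


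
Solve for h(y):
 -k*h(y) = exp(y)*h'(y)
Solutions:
 h(y) = C1*exp(k*exp(-y))


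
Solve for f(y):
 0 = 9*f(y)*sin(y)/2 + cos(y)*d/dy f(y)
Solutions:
 f(y) = C1*cos(y)^(9/2)


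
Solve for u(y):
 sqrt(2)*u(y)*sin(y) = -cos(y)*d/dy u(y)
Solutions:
 u(y) = C1*cos(y)^(sqrt(2))


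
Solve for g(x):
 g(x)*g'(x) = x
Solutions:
 g(x) = -sqrt(C1 + x^2)
 g(x) = sqrt(C1 + x^2)


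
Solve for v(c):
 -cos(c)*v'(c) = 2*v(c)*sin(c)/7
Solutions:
 v(c) = C1*cos(c)^(2/7)


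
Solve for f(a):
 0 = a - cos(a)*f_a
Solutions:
 f(a) = C1 + Integral(a/cos(a), a)


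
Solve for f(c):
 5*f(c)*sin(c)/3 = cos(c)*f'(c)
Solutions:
 f(c) = C1/cos(c)^(5/3)


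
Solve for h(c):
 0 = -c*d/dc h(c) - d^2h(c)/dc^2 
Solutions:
 h(c) = C1 + C2*erf(sqrt(2)*c/2)


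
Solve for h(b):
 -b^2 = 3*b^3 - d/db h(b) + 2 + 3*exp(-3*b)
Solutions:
 h(b) = C1 + 3*b^4/4 + b^3/3 + 2*b - exp(-3*b)


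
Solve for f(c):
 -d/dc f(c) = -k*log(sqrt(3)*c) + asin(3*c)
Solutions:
 f(c) = C1 + c*k*(log(c) - 1) + c*k*log(3)/2 - c*asin(3*c) - sqrt(1 - 9*c^2)/3


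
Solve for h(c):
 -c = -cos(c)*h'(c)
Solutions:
 h(c) = C1 + Integral(c/cos(c), c)


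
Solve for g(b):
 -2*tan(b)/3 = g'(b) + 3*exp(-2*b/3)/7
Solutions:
 g(b) = C1 - log(tan(b)^2 + 1)/3 + 9*exp(-2*b/3)/14


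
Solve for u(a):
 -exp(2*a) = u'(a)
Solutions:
 u(a) = C1 - exp(2*a)/2


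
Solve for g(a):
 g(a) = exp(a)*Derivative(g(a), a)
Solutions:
 g(a) = C1*exp(-exp(-a))


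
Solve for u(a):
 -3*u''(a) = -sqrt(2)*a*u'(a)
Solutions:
 u(a) = C1 + C2*erfi(2^(3/4)*sqrt(3)*a/6)


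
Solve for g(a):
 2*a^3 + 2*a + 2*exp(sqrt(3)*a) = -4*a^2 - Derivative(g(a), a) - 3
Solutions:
 g(a) = C1 - a^4/2 - 4*a^3/3 - a^2 - 3*a - 2*sqrt(3)*exp(sqrt(3)*a)/3


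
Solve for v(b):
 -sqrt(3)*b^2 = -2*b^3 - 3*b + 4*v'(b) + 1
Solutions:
 v(b) = C1 + b^4/8 - sqrt(3)*b^3/12 + 3*b^2/8 - b/4


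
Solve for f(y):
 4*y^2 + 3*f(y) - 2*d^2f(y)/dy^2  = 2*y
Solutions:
 f(y) = C1*exp(-sqrt(6)*y/2) + C2*exp(sqrt(6)*y/2) - 4*y^2/3 + 2*y/3 - 16/9


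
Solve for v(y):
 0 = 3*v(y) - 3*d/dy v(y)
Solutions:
 v(y) = C1*exp(y)


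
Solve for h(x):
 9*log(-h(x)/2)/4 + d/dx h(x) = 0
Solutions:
 4*Integral(1/(log(-_y) - log(2)), (_y, h(x)))/9 = C1 - x


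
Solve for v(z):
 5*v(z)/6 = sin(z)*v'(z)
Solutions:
 v(z) = C1*(cos(z) - 1)^(5/12)/(cos(z) + 1)^(5/12)


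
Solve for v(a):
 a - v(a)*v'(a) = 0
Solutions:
 v(a) = -sqrt(C1 + a^2)
 v(a) = sqrt(C1 + a^2)


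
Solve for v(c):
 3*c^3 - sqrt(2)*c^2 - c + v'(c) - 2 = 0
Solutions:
 v(c) = C1 - 3*c^4/4 + sqrt(2)*c^3/3 + c^2/2 + 2*c


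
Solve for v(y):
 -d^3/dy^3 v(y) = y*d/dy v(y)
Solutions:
 v(y) = C1 + Integral(C2*airyai(-y) + C3*airybi(-y), y)


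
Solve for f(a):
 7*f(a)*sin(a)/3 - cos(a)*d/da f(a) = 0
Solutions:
 f(a) = C1/cos(a)^(7/3)


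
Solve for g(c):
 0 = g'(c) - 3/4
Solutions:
 g(c) = C1 + 3*c/4


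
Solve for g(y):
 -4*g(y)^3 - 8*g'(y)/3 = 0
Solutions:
 g(y) = -sqrt(-1/(C1 - 3*y))
 g(y) = sqrt(-1/(C1 - 3*y))


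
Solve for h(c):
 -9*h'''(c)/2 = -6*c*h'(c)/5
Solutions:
 h(c) = C1 + Integral(C2*airyai(30^(2/3)*c/15) + C3*airybi(30^(2/3)*c/15), c)


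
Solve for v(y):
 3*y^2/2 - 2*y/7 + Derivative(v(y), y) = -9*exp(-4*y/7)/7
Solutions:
 v(y) = C1 - y^3/2 + y^2/7 + 9*exp(-4*y/7)/4


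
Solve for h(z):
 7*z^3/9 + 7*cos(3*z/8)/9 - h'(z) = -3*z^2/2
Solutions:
 h(z) = C1 + 7*z^4/36 + z^3/2 + 56*sin(3*z/8)/27


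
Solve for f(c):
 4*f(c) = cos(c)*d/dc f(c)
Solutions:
 f(c) = C1*(sin(c)^2 + 2*sin(c) + 1)/(sin(c)^2 - 2*sin(c) + 1)


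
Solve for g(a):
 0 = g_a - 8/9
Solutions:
 g(a) = C1 + 8*a/9


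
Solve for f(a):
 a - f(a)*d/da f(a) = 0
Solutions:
 f(a) = -sqrt(C1 + a^2)
 f(a) = sqrt(C1 + a^2)


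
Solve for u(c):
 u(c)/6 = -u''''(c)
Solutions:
 u(c) = (C1*sin(2^(1/4)*3^(3/4)*c/6) + C2*cos(2^(1/4)*3^(3/4)*c/6))*exp(-2^(1/4)*3^(3/4)*c/6) + (C3*sin(2^(1/4)*3^(3/4)*c/6) + C4*cos(2^(1/4)*3^(3/4)*c/6))*exp(2^(1/4)*3^(3/4)*c/6)


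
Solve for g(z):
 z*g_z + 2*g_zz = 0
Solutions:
 g(z) = C1 + C2*erf(z/2)


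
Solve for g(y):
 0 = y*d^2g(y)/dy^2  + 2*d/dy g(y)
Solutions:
 g(y) = C1 + C2/y


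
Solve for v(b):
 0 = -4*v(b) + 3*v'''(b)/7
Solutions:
 v(b) = C3*exp(28^(1/3)*3^(2/3)*b/3) + (C1*sin(28^(1/3)*3^(1/6)*b/2) + C2*cos(28^(1/3)*3^(1/6)*b/2))*exp(-28^(1/3)*3^(2/3)*b/6)


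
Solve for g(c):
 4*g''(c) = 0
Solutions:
 g(c) = C1 + C2*c


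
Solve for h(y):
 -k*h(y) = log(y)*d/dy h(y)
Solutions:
 h(y) = C1*exp(-k*li(y))


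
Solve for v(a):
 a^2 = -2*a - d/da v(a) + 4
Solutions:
 v(a) = C1 - a^3/3 - a^2 + 4*a


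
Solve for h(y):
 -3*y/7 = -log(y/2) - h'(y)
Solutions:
 h(y) = C1 + 3*y^2/14 - y*log(y) + y*log(2) + y


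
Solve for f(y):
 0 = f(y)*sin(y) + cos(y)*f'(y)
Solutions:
 f(y) = C1*cos(y)


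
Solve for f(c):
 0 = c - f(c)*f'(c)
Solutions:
 f(c) = -sqrt(C1 + c^2)
 f(c) = sqrt(C1 + c^2)


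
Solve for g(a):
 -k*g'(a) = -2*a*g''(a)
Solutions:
 g(a) = C1 + a^(re(k)/2 + 1)*(C2*sin(log(a)*Abs(im(k))/2) + C3*cos(log(a)*im(k)/2))


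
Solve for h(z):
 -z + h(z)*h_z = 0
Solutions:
 h(z) = -sqrt(C1 + z^2)
 h(z) = sqrt(C1 + z^2)


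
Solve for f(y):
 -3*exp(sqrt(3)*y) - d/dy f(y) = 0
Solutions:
 f(y) = C1 - sqrt(3)*exp(sqrt(3)*y)


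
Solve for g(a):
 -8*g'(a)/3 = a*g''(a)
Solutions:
 g(a) = C1 + C2/a^(5/3)


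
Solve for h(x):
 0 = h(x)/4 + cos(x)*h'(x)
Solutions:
 h(x) = C1*(sin(x) - 1)^(1/8)/(sin(x) + 1)^(1/8)


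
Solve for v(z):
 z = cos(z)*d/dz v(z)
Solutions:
 v(z) = C1 + Integral(z/cos(z), z)


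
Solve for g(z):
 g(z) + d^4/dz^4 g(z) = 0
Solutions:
 g(z) = (C1*sin(sqrt(2)*z/2) + C2*cos(sqrt(2)*z/2))*exp(-sqrt(2)*z/2) + (C3*sin(sqrt(2)*z/2) + C4*cos(sqrt(2)*z/2))*exp(sqrt(2)*z/2)


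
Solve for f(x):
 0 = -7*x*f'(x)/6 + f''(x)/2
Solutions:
 f(x) = C1 + C2*erfi(sqrt(42)*x/6)


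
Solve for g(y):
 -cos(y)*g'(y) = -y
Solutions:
 g(y) = C1 + Integral(y/cos(y), y)


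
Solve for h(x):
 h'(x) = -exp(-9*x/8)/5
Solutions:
 h(x) = C1 + 8*exp(-9*x/8)/45


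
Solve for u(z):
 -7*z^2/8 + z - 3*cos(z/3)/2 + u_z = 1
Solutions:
 u(z) = C1 + 7*z^3/24 - z^2/2 + z + 9*sin(z/3)/2


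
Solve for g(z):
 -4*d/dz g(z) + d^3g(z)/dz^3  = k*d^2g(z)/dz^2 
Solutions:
 g(z) = C1 + C2*exp(z*(k - sqrt(k^2 + 16))/2) + C3*exp(z*(k + sqrt(k^2 + 16))/2)


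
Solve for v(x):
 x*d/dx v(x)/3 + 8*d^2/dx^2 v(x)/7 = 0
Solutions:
 v(x) = C1 + C2*erf(sqrt(21)*x/12)


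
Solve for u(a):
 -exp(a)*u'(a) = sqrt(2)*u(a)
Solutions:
 u(a) = C1*exp(sqrt(2)*exp(-a))


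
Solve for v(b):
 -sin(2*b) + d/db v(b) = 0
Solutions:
 v(b) = C1 - cos(2*b)/2


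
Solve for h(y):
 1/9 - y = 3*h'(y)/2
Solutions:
 h(y) = C1 - y^2/3 + 2*y/27


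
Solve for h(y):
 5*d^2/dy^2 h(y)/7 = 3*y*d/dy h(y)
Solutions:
 h(y) = C1 + C2*erfi(sqrt(210)*y/10)


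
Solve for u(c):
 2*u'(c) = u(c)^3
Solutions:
 u(c) = -sqrt(-1/(C1 + c))
 u(c) = sqrt(-1/(C1 + c))


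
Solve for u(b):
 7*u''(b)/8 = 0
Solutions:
 u(b) = C1 + C2*b


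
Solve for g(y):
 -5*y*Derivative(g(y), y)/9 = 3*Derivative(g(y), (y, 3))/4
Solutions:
 g(y) = C1 + Integral(C2*airyai(-20^(1/3)*y/3) + C3*airybi(-20^(1/3)*y/3), y)


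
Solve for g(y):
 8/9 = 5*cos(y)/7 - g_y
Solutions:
 g(y) = C1 - 8*y/9 + 5*sin(y)/7


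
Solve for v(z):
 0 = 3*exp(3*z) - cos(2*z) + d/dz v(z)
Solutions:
 v(z) = C1 - exp(3*z) + sin(2*z)/2


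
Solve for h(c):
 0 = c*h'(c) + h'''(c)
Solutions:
 h(c) = C1 + Integral(C2*airyai(-c) + C3*airybi(-c), c)


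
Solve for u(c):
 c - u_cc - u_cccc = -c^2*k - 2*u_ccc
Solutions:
 u(c) = C1 + C4*exp(c) + c^4*k/12 + c^3*(4*k + 1)/6 + c^2*(3*k + 1) + c*(C2 + C3*exp(c))


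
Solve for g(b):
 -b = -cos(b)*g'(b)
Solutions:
 g(b) = C1 + Integral(b/cos(b), b)


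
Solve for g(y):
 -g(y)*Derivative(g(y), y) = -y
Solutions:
 g(y) = -sqrt(C1 + y^2)
 g(y) = sqrt(C1 + y^2)


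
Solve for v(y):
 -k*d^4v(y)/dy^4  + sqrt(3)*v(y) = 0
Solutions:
 v(y) = C1*exp(-3^(1/8)*y*(1/k)^(1/4)) + C2*exp(3^(1/8)*y*(1/k)^(1/4)) + C3*exp(-3^(1/8)*I*y*(1/k)^(1/4)) + C4*exp(3^(1/8)*I*y*(1/k)^(1/4))


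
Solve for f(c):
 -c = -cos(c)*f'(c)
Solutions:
 f(c) = C1 + Integral(c/cos(c), c)


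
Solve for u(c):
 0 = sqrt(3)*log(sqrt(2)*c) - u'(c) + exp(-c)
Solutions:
 u(c) = C1 + sqrt(3)*c*log(c) + sqrt(3)*c*(-1 + log(2)/2) - exp(-c)


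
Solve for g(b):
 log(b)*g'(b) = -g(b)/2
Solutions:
 g(b) = C1*exp(-li(b)/2)


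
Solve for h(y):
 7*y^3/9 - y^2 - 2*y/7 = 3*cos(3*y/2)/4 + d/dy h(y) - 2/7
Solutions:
 h(y) = C1 + 7*y^4/36 - y^3/3 - y^2/7 + 2*y/7 - sin(3*y/2)/2


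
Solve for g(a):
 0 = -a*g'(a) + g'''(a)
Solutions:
 g(a) = C1 + Integral(C2*airyai(a) + C3*airybi(a), a)


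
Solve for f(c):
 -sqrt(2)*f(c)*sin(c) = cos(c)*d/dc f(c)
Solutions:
 f(c) = C1*cos(c)^(sqrt(2))


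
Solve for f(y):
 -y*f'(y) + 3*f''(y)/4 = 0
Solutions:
 f(y) = C1 + C2*erfi(sqrt(6)*y/3)


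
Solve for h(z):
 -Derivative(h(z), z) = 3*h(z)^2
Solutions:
 h(z) = 1/(C1 + 3*z)


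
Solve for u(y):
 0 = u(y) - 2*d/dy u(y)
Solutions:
 u(y) = C1*exp(y/2)


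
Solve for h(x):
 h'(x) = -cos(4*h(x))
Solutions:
 h(x) = -asin((C1 + exp(8*x))/(C1 - exp(8*x)))/4 + pi/4
 h(x) = asin((C1 + exp(8*x))/(C1 - exp(8*x)))/4


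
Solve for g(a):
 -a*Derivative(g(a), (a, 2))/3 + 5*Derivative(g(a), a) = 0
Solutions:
 g(a) = C1 + C2*a^16


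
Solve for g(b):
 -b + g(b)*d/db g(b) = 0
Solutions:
 g(b) = -sqrt(C1 + b^2)
 g(b) = sqrt(C1 + b^2)


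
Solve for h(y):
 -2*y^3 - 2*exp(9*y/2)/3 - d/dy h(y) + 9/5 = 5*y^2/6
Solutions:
 h(y) = C1 - y^4/2 - 5*y^3/18 + 9*y/5 - 4*exp(9*y/2)/27


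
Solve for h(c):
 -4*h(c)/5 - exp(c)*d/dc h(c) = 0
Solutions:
 h(c) = C1*exp(4*exp(-c)/5)


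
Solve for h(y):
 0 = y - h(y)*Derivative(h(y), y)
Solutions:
 h(y) = -sqrt(C1 + y^2)
 h(y) = sqrt(C1 + y^2)


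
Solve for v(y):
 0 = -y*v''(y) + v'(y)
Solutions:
 v(y) = C1 + C2*y^2


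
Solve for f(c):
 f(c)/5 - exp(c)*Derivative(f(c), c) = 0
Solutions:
 f(c) = C1*exp(-exp(-c)/5)


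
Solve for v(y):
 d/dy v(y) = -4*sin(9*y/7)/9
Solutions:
 v(y) = C1 + 28*cos(9*y/7)/81


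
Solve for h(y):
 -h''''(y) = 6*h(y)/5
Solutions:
 h(y) = (C1*sin(10^(3/4)*3^(1/4)*y/10) + C2*cos(10^(3/4)*3^(1/4)*y/10))*exp(-10^(3/4)*3^(1/4)*y/10) + (C3*sin(10^(3/4)*3^(1/4)*y/10) + C4*cos(10^(3/4)*3^(1/4)*y/10))*exp(10^(3/4)*3^(1/4)*y/10)


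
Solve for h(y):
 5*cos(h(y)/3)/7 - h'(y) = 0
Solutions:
 -5*y/7 - 3*log(sin(h(y)/3) - 1)/2 + 3*log(sin(h(y)/3) + 1)/2 = C1


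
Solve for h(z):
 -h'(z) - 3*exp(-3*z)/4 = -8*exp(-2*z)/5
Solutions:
 h(z) = C1 - 4*exp(-2*z)/5 + exp(-3*z)/4


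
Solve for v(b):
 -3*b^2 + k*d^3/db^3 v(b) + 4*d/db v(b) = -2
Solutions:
 v(b) = C1 + C2*exp(-2*b*sqrt(-1/k)) + C3*exp(2*b*sqrt(-1/k)) + b^3/4 - 3*b*k/8 - b/2


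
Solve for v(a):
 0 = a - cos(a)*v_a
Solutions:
 v(a) = C1 + Integral(a/cos(a), a)


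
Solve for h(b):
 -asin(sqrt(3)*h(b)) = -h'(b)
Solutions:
 Integral(1/asin(sqrt(3)*_y), (_y, h(b))) = C1 + b


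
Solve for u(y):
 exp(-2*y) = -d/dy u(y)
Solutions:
 u(y) = C1 + exp(-2*y)/2


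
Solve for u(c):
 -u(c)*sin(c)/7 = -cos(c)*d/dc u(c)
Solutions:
 u(c) = C1/cos(c)^(1/7)


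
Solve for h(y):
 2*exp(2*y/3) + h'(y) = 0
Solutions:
 h(y) = C1 - 3*exp(2*y/3)


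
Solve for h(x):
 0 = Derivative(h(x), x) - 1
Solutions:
 h(x) = C1 + x


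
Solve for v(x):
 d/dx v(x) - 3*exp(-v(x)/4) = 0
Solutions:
 v(x) = 4*log(C1 + 3*x/4)


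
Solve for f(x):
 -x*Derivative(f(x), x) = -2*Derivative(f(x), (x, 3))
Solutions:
 f(x) = C1 + Integral(C2*airyai(2^(2/3)*x/2) + C3*airybi(2^(2/3)*x/2), x)


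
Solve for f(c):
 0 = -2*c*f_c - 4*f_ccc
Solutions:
 f(c) = C1 + Integral(C2*airyai(-2^(2/3)*c/2) + C3*airybi(-2^(2/3)*c/2), c)


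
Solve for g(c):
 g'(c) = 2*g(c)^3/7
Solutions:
 g(c) = -sqrt(14)*sqrt(-1/(C1 + 2*c))/2
 g(c) = sqrt(14)*sqrt(-1/(C1 + 2*c))/2


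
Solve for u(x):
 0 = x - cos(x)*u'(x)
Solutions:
 u(x) = C1 + Integral(x/cos(x), x)


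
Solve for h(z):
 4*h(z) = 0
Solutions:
 h(z) = 0


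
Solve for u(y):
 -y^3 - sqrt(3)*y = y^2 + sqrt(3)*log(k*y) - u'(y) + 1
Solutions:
 u(y) = C1 + y^4/4 + y^3/3 + sqrt(3)*y^2/2 + sqrt(3)*y*log(k*y) + y*(1 - sqrt(3))


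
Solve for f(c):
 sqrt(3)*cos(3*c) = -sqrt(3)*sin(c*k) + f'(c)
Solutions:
 f(c) = C1 + sqrt(3)*sin(3*c)/3 - sqrt(3)*cos(c*k)/k


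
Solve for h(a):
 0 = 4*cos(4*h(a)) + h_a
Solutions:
 h(a) = -asin((C1 + exp(32*a))/(C1 - exp(32*a)))/4 + pi/4
 h(a) = asin((C1 + exp(32*a))/(C1 - exp(32*a)))/4


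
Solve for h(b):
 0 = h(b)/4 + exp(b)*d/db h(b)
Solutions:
 h(b) = C1*exp(exp(-b)/4)


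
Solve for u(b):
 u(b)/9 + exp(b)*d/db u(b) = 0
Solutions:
 u(b) = C1*exp(exp(-b)/9)


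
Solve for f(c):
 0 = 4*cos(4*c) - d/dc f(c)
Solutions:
 f(c) = C1 + sin(4*c)


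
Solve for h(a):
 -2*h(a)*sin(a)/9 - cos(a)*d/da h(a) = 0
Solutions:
 h(a) = C1*cos(a)^(2/9)


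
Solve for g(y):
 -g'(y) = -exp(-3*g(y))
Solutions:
 g(y) = log(C1 + 3*y)/3
 g(y) = log((-3^(1/3) - 3^(5/6)*I)*(C1 + y)^(1/3)/2)
 g(y) = log((-3^(1/3) + 3^(5/6)*I)*(C1 + y)^(1/3)/2)


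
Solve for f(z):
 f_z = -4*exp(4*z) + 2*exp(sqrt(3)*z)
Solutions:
 f(z) = C1 - exp(4*z) + 2*sqrt(3)*exp(sqrt(3)*z)/3


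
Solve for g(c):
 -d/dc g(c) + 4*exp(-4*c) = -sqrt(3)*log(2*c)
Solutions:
 g(c) = C1 + sqrt(3)*c*log(c) + sqrt(3)*c*(-1 + log(2)) - exp(-4*c)


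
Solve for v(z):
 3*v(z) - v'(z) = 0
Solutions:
 v(z) = C1*exp(3*z)


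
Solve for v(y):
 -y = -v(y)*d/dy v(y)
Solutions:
 v(y) = -sqrt(C1 + y^2)
 v(y) = sqrt(C1 + y^2)


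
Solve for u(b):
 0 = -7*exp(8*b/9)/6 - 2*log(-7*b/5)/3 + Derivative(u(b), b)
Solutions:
 u(b) = C1 + 2*b*log(-b)/3 + 2*b*(-log(5) - 1 + log(7))/3 + 21*exp(8*b/9)/16


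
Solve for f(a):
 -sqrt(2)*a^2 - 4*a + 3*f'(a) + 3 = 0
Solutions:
 f(a) = C1 + sqrt(2)*a^3/9 + 2*a^2/3 - a


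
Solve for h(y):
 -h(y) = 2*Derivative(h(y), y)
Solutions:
 h(y) = C1*exp(-y/2)


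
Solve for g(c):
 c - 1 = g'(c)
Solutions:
 g(c) = C1 + c^2/2 - c


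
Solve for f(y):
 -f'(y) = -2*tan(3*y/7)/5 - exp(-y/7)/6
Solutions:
 f(y) = C1 + 7*log(tan(3*y/7)^2 + 1)/15 - 7*exp(-y/7)/6


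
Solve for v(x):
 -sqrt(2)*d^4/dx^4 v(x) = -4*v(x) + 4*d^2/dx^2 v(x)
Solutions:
 v(x) = C1*exp(-2^(1/4)*x*sqrt(-1 + sqrt(1 + sqrt(2)))) + C2*exp(2^(1/4)*x*sqrt(-1 + sqrt(1 + sqrt(2)))) + C3*sin(2^(1/4)*x*sqrt(1 + sqrt(1 + sqrt(2)))) + C4*cosh(2^(1/4)*x*sqrt(-sqrt(1 + sqrt(2)) - 1))


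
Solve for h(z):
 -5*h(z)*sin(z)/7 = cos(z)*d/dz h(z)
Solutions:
 h(z) = C1*cos(z)^(5/7)


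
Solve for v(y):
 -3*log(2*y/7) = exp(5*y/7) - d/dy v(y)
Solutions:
 v(y) = C1 + 3*y*log(y) + 3*y*(-log(7) - 1 + log(2)) + 7*exp(5*y/7)/5


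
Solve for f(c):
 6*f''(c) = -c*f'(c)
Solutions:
 f(c) = C1 + C2*erf(sqrt(3)*c/6)


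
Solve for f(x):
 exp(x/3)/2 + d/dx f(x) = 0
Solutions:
 f(x) = C1 - 3*exp(x/3)/2


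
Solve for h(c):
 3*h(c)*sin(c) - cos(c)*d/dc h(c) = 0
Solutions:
 h(c) = C1/cos(c)^3


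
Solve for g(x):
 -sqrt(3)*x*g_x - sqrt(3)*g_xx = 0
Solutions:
 g(x) = C1 + C2*erf(sqrt(2)*x/2)


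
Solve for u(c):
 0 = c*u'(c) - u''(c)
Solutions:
 u(c) = C1 + C2*erfi(sqrt(2)*c/2)


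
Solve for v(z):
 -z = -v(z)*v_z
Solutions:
 v(z) = -sqrt(C1 + z^2)
 v(z) = sqrt(C1 + z^2)


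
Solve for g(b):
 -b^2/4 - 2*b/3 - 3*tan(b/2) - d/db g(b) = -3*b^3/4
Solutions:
 g(b) = C1 + 3*b^4/16 - b^3/12 - b^2/3 + 6*log(cos(b/2))


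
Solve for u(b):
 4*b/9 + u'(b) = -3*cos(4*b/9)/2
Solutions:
 u(b) = C1 - 2*b^2/9 - 27*sin(4*b/9)/8


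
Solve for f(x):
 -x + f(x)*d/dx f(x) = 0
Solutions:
 f(x) = -sqrt(C1 + x^2)
 f(x) = sqrt(C1 + x^2)


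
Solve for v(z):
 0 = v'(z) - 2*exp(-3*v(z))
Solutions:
 v(z) = log(C1 + 6*z)/3
 v(z) = log((-3^(1/3) - 3^(5/6)*I)*(C1 + 2*z)^(1/3)/2)
 v(z) = log((-3^(1/3) + 3^(5/6)*I)*(C1 + 2*z)^(1/3)/2)


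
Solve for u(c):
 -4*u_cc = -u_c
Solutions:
 u(c) = C1 + C2*exp(c/4)


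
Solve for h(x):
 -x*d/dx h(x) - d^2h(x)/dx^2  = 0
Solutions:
 h(x) = C1 + C2*erf(sqrt(2)*x/2)


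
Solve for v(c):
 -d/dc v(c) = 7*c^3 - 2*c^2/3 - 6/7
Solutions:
 v(c) = C1 - 7*c^4/4 + 2*c^3/9 + 6*c/7


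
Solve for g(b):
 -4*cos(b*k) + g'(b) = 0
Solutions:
 g(b) = C1 + 4*sin(b*k)/k


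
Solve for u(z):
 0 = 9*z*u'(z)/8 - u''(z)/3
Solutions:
 u(z) = C1 + C2*erfi(3*sqrt(3)*z/4)


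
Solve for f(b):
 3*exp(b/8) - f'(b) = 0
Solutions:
 f(b) = C1 + 24*exp(b/8)


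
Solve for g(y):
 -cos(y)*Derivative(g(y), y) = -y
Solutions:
 g(y) = C1 + Integral(y/cos(y), y)


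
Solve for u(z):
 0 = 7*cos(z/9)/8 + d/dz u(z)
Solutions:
 u(z) = C1 - 63*sin(z/9)/8


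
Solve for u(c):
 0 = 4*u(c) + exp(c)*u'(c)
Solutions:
 u(c) = C1*exp(4*exp(-c))


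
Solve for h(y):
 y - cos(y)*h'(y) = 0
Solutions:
 h(y) = C1 + Integral(y/cos(y), y)


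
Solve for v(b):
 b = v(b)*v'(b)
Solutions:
 v(b) = -sqrt(C1 + b^2)
 v(b) = sqrt(C1 + b^2)


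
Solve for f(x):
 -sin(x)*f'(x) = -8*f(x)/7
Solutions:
 f(x) = C1*(cos(x) - 1)^(4/7)/(cos(x) + 1)^(4/7)


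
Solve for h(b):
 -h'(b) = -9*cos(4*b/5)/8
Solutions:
 h(b) = C1 + 45*sin(4*b/5)/32


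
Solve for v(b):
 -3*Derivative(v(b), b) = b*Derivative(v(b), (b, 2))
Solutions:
 v(b) = C1 + C2/b^2


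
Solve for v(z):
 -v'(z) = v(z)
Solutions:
 v(z) = C1*exp(-z)


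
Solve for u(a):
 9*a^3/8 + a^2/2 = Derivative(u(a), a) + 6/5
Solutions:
 u(a) = C1 + 9*a^4/32 + a^3/6 - 6*a/5


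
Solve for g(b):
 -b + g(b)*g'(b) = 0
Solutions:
 g(b) = -sqrt(C1 + b^2)
 g(b) = sqrt(C1 + b^2)


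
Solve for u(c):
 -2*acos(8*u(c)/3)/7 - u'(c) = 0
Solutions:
 Integral(1/acos(8*_y/3), (_y, u(c))) = C1 - 2*c/7


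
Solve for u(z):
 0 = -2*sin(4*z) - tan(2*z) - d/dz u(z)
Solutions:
 u(z) = C1 + log(cos(2*z))/2 + cos(4*z)/2


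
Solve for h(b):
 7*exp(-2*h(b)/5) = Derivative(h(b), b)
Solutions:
 h(b) = 5*log(-sqrt(C1 + 7*b)) - 5*log(5) + 5*log(10)/2
 h(b) = 5*log(C1 + 7*b)/2 - 5*log(5) + 5*log(10)/2


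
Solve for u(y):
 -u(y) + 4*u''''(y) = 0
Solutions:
 u(y) = C1*exp(-sqrt(2)*y/2) + C2*exp(sqrt(2)*y/2) + C3*sin(sqrt(2)*y/2) + C4*cos(sqrt(2)*y/2)


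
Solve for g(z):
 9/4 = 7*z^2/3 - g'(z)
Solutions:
 g(z) = C1 + 7*z^3/9 - 9*z/4


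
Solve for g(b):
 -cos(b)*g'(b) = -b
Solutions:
 g(b) = C1 + Integral(b/cos(b), b)


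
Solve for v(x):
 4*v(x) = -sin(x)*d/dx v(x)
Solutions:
 v(x) = C1*(cos(x)^2 + 2*cos(x) + 1)/(cos(x)^2 - 2*cos(x) + 1)


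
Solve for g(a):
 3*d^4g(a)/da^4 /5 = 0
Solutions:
 g(a) = C1 + C2*a + C3*a^2 + C4*a^3


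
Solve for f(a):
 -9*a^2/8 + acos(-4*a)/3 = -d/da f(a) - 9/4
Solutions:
 f(a) = C1 + 3*a^3/8 - a*acos(-4*a)/3 - 9*a/4 - sqrt(1 - 16*a^2)/12


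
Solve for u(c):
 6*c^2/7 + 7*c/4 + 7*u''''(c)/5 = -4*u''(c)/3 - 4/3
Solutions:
 u(c) = C1 + C2*c + C3*sin(2*sqrt(105)*c/21) + C4*cos(2*sqrt(105)*c/21) - 3*c^4/56 - 7*c^3/32 + 7*c^2/40


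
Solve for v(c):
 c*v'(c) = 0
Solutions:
 v(c) = C1


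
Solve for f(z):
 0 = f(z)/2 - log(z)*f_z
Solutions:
 f(z) = C1*exp(li(z)/2)


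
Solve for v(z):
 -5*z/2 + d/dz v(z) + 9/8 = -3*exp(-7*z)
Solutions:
 v(z) = C1 + 5*z^2/4 - 9*z/8 + 3*exp(-7*z)/7


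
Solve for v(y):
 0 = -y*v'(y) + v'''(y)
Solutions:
 v(y) = C1 + Integral(C2*airyai(y) + C3*airybi(y), y)


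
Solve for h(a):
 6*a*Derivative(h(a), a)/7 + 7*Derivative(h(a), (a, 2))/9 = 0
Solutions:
 h(a) = C1 + C2*erf(3*sqrt(3)*a/7)


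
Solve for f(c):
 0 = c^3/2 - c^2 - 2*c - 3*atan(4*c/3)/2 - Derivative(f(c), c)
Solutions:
 f(c) = C1 + c^4/8 - c^3/3 - c^2 - 3*c*atan(4*c/3)/2 + 9*log(16*c^2 + 9)/16


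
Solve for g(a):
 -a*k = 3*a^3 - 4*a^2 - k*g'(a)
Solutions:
 g(a) = C1 + 3*a^4/(4*k) - 4*a^3/(3*k) + a^2/2


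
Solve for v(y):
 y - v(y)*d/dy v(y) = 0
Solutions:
 v(y) = -sqrt(C1 + y^2)
 v(y) = sqrt(C1 + y^2)


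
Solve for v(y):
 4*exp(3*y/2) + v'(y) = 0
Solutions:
 v(y) = C1 - 8*exp(3*y/2)/3


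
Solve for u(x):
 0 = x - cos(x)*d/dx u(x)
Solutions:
 u(x) = C1 + Integral(x/cos(x), x)


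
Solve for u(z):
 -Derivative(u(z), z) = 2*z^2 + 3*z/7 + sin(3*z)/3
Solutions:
 u(z) = C1 - 2*z^3/3 - 3*z^2/14 + cos(3*z)/9


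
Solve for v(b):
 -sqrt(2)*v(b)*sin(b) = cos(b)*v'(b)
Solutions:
 v(b) = C1*cos(b)^(sqrt(2))


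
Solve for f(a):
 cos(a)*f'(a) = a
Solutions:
 f(a) = C1 + Integral(a/cos(a), a)


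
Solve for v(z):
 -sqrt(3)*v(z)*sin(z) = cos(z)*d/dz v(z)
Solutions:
 v(z) = C1*cos(z)^(sqrt(3))


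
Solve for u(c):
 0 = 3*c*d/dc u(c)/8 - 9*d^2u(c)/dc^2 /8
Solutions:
 u(c) = C1 + C2*erfi(sqrt(6)*c/6)


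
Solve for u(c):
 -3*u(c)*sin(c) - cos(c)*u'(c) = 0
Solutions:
 u(c) = C1*cos(c)^3


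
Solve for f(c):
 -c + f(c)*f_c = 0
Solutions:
 f(c) = -sqrt(C1 + c^2)
 f(c) = sqrt(C1 + c^2)


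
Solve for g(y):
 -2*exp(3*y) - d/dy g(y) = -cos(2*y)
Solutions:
 g(y) = C1 - 2*exp(3*y)/3 + sin(2*y)/2


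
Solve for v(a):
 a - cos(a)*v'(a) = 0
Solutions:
 v(a) = C1 + Integral(a/cos(a), a)


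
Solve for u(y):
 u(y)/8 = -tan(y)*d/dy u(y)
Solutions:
 u(y) = C1/sin(y)^(1/8)


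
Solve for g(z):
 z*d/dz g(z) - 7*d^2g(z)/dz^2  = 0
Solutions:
 g(z) = C1 + C2*erfi(sqrt(14)*z/14)


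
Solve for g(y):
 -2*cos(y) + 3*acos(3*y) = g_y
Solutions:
 g(y) = C1 + 3*y*acos(3*y) - sqrt(1 - 9*y^2) - 2*sin(y)


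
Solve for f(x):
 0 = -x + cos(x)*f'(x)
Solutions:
 f(x) = C1 + Integral(x/cos(x), x)


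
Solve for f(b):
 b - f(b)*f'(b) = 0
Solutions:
 f(b) = -sqrt(C1 + b^2)
 f(b) = sqrt(C1 + b^2)


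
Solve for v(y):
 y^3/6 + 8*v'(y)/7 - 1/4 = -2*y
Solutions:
 v(y) = C1 - 7*y^4/192 - 7*y^2/8 + 7*y/32


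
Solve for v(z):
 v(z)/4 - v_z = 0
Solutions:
 v(z) = C1*exp(z/4)


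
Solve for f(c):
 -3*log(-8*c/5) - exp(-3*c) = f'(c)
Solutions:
 f(c) = C1 - 3*c*log(-c) + 3*c*(-3*log(2) + 1 + log(5)) + exp(-3*c)/3


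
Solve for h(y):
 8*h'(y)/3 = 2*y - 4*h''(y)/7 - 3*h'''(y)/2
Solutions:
 h(y) = C1 + 3*y^2/8 - 9*y/56 + (C2*sin(16*sqrt(3)*y/21) + C3*cos(16*sqrt(3)*y/21))*exp(-4*y/21)


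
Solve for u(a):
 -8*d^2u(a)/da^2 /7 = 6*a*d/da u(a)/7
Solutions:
 u(a) = C1 + C2*erf(sqrt(6)*a/4)


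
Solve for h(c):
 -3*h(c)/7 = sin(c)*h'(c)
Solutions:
 h(c) = C1*(cos(c) + 1)^(3/14)/(cos(c) - 1)^(3/14)


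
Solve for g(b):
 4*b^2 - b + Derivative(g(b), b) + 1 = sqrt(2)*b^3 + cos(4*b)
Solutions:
 g(b) = C1 + sqrt(2)*b^4/4 - 4*b^3/3 + b^2/2 - b + sin(4*b)/4


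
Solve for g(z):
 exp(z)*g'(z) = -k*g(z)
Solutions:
 g(z) = C1*exp(k*exp(-z))


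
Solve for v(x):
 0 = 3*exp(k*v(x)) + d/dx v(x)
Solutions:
 v(x) = Piecewise((log(1/(C1*k + 3*k*x))/k, Ne(k, 0)), (nan, True))
 v(x) = Piecewise((C1 - 3*x, Eq(k, 0)), (nan, True))


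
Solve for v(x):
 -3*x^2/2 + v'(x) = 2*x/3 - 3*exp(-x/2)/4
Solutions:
 v(x) = C1 + x^3/2 + x^2/3 + 3*exp(-x/2)/2


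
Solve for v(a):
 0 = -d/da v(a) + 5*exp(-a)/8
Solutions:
 v(a) = C1 - 5*exp(-a)/8


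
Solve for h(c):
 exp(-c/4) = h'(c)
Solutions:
 h(c) = C1 - 4*exp(-c/4)


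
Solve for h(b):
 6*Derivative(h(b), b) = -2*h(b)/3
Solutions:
 h(b) = C1*exp(-b/9)


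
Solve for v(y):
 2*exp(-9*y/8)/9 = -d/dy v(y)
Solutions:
 v(y) = C1 + 16*exp(-9*y/8)/81


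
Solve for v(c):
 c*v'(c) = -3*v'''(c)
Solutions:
 v(c) = C1 + Integral(C2*airyai(-3^(2/3)*c/3) + C3*airybi(-3^(2/3)*c/3), c)


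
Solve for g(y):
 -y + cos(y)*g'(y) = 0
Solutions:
 g(y) = C1 + Integral(y/cos(y), y)


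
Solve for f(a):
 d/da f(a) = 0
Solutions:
 f(a) = C1


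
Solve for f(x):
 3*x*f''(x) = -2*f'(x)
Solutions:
 f(x) = C1 + C2*x^(1/3)


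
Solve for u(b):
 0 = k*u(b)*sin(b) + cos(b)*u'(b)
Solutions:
 u(b) = C1*exp(k*log(cos(b)))


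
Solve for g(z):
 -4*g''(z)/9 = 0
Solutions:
 g(z) = C1 + C2*z


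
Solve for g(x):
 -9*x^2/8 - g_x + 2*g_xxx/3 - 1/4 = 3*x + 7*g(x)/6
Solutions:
 g(x) = C1*exp(-x*(2/(sqrt(41) + 7)^(1/3) + (sqrt(41) + 7)^(1/3))/4)*sin(sqrt(3)*x*(-(sqrt(41) + 7)^(1/3) + 2/(sqrt(41) + 7)^(1/3))/4) + C2*exp(-x*(2/(sqrt(41) + 7)^(1/3) + (sqrt(41) + 7)^(1/3))/4)*cos(sqrt(3)*x*(-(sqrt(41) + 7)^(1/3) + 2/(sqrt(41) + 7)^(1/3))/4) + C3*exp(x*((sqrt(41) + 7)^(-1/3) + (sqrt(41) + 7)^(1/3)/2)) - 27*x^2/28 - 45*x/49 + 393/686
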